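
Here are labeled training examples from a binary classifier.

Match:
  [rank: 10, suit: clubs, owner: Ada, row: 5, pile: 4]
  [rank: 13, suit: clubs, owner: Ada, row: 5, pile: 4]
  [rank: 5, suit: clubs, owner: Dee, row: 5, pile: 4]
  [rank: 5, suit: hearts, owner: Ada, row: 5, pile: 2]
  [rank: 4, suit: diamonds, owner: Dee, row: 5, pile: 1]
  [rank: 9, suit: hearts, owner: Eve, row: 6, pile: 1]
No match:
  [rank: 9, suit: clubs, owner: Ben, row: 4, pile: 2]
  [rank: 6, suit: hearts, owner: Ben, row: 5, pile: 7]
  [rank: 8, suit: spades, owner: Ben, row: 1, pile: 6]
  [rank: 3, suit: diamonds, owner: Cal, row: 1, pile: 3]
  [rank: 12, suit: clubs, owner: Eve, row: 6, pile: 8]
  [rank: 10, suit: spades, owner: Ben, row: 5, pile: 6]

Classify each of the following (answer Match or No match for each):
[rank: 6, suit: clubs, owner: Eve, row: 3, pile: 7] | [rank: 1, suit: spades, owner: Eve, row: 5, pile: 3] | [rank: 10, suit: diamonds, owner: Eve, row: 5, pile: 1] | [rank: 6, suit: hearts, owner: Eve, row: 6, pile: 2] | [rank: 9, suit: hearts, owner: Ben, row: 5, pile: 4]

No match, Match, Match, Match, Match

Rule: pile ≤ 4 AND row ≥ 5. This holds for each 'Match' example and fails for each 'No match' one.
No match: [rank: 6, suit: clubs, owner: Eve, row: 3, pile: 7], since pile = 7, row = 3. Match: [rank: 1, suit: spades, owner: Eve, row: 5, pile: 3], since pile = 3, row = 5. Match: [rank: 10, suit: diamonds, owner: Eve, row: 5, pile: 1], since pile = 1, row = 5. Match: [rank: 6, suit: hearts, owner: Eve, row: 6, pile: 2], since pile = 2, row = 6. Match: [rank: 9, suit: hearts, owner: Ben, row: 5, pile: 4], since pile = 4, row = 5.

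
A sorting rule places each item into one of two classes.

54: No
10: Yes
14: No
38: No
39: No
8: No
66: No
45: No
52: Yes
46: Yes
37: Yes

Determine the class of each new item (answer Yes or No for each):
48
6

No, No

The classifier is using: ≡ 1 (mod 3).
48: No (48 mod 3 = 0). 6: No (6 mod 3 = 0).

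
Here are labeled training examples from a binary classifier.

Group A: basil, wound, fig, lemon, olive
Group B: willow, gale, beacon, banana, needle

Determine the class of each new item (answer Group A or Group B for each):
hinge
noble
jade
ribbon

Group A, Group A, Group B, Group B

Rule: odd length. This holds for each 'Group A' example and fails for each 'Group B' one.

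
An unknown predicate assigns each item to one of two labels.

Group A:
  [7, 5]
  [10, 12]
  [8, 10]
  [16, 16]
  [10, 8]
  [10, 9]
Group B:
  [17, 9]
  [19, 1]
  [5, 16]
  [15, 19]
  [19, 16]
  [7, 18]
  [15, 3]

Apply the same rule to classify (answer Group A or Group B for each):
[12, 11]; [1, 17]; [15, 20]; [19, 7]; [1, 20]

The distinguishing property — |first − second| ≤ 2 — holds for all the 'Group A' cases and none of the 'Group B' cases.
[12, 11]: Group A (|12−11| = 1). [1, 17]: Group B (|1−17| = 16). [15, 20]: Group B (|15−20| = 5). [19, 7]: Group B (|19−7| = 12). [1, 20]: Group B (|1−20| = 19).

Group A, Group B, Group B, Group B, Group B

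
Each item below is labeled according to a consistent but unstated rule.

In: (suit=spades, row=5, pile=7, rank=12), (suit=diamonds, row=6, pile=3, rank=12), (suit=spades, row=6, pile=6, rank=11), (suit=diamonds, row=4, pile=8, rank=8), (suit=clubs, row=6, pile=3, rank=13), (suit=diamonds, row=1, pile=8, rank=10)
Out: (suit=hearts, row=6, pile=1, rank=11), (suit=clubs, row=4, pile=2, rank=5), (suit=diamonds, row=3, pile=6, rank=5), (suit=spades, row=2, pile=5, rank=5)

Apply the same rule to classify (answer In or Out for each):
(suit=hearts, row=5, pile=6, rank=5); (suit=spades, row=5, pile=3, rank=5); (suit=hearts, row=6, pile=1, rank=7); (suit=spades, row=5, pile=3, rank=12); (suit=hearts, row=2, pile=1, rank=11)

Out, Out, Out, In, Out

The rule appears to be: pile ≥ 2 AND rank ≥ 8.
(suit=hearts, row=5, pile=6, rank=5): pile = 6, rank = 5 — does not pass, so Out.
(suit=spades, row=5, pile=3, rank=5): pile = 3, rank = 5 — does not pass, so Out.
(suit=hearts, row=6, pile=1, rank=7): pile = 1, rank = 7 — does not pass, so Out.
(suit=spades, row=5, pile=3, rank=12): pile = 3, rank = 12 — has this property, so In.
(suit=hearts, row=2, pile=1, rank=11): pile = 1, rank = 11 — does not pass, so Out.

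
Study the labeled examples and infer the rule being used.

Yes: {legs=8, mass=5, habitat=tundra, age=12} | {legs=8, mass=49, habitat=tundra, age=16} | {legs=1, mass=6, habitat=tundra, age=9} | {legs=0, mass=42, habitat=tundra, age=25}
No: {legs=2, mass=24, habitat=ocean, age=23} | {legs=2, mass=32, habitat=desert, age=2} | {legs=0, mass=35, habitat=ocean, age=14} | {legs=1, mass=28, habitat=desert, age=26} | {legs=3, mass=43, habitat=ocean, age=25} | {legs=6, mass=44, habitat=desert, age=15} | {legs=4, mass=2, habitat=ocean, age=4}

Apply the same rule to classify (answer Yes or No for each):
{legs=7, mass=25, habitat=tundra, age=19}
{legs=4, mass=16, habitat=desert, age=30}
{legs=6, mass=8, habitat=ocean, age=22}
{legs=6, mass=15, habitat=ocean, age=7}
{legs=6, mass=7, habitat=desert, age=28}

Looking at the examples, the only property every 'Yes' case has and every 'No' case lacks is: habitat is tundra.
{legs=7, mass=25, habitat=tundra, age=19} — habitat is tundra, hence Yes.
{legs=4, mass=16, habitat=desert, age=30} — habitat is desert, hence No.
{legs=6, mass=8, habitat=ocean, age=22} — habitat is ocean, hence No.
{legs=6, mass=15, habitat=ocean, age=7} — habitat is ocean, hence No.
{legs=6, mass=7, habitat=desert, age=28} — habitat is desert, hence No.

Yes, No, No, No, No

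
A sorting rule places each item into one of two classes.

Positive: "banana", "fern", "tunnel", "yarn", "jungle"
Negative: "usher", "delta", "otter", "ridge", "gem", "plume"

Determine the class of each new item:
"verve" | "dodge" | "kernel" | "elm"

The rule appears to be: even length.
"verve": Negative (length 5). "dodge": Negative (length 5). "kernel": Positive (length 6). "elm": Negative (length 3).

Negative, Negative, Positive, Negative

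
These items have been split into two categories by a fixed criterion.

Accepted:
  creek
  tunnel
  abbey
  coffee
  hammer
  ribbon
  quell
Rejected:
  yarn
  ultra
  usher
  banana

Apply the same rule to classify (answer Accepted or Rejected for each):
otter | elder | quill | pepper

Rule: has a double letter. This holds for each 'Accepted' example and fails for each 'Rejected' one.
otter: Accepted ('tt' doubled).
elder: Rejected (no doubled letter).
quill: Accepted ('ll' doubled).
pepper: Accepted ('pp' doubled).

Accepted, Rejected, Accepted, Accepted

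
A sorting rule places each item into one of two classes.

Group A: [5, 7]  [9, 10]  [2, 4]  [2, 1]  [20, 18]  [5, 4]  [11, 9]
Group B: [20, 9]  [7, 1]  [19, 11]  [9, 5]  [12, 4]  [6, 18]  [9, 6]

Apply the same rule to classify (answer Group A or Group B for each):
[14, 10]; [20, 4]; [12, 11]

All 'Group A' examples share one property — |first − second| ≤ 2 — and every 'Group B' example lacks it.

Group B, Group B, Group A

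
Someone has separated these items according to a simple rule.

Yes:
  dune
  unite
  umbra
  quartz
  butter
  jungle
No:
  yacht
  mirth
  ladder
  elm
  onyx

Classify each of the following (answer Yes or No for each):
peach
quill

All 'Yes' examples share one property — contains 'u' — and every 'No' example lacks it.
peach — no 'u', hence No. quill — has 'u', hence Yes.

No, Yes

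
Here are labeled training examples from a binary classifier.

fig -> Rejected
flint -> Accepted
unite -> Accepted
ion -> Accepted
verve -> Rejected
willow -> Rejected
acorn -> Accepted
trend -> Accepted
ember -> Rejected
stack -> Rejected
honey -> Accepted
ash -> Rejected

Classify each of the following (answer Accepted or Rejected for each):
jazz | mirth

Rule: contains 'n'. This holds for each 'Accepted' example and fails for each 'Rejected' one.

Rejected, Rejected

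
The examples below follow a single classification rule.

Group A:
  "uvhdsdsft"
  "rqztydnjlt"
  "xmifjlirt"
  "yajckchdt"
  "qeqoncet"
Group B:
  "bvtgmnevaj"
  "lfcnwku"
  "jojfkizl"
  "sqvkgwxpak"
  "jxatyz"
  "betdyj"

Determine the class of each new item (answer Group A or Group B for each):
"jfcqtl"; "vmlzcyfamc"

Group B, Group B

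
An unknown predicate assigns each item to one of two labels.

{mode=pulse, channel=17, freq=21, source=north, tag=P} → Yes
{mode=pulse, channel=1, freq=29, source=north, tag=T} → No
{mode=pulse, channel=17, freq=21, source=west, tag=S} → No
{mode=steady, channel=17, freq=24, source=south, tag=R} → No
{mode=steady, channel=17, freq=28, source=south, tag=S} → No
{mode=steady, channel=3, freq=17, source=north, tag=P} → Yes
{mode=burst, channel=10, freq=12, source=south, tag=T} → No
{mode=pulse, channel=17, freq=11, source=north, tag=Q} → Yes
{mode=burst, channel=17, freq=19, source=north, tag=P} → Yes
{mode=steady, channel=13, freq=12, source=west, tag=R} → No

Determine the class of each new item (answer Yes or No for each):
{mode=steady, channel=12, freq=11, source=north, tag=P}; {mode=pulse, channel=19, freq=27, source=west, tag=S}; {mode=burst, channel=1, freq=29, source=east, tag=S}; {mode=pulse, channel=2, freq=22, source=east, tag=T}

Yes, No, No, No

The rule appears to be: tag is P OR tag is Q.
Yes: {mode=steady, channel=12, freq=11, source=north, tag=P}, since tag is P.
No: {mode=pulse, channel=19, freq=27, source=west, tag=S}, since tag is S.
No: {mode=burst, channel=1, freq=29, source=east, tag=S}, since tag is S.
No: {mode=pulse, channel=2, freq=22, source=east, tag=T}, since tag is T.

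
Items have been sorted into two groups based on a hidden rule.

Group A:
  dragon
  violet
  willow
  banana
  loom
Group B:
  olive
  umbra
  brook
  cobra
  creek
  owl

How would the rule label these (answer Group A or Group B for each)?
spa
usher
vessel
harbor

Group B, Group B, Group A, Group A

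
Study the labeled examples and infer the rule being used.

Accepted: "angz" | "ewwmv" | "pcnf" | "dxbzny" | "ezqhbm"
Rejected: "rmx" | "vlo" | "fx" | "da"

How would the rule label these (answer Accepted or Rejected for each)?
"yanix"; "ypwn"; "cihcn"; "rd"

Accepted, Accepted, Accepted, Rejected

The rule appears to be: length ≥ 4.
"yanix" — length 5, hence Accepted. "ypwn" — length 4, hence Accepted. "cihcn" — length 5, hence Accepted. "rd" — length 2, hence Rejected.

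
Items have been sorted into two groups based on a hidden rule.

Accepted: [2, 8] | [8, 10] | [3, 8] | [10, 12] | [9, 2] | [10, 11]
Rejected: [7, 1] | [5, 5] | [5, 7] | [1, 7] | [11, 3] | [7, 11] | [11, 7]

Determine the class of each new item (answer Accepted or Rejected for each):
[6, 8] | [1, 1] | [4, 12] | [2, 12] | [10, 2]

Accepted, Rejected, Accepted, Accepted, Accepted

The rule appears to be: product is even.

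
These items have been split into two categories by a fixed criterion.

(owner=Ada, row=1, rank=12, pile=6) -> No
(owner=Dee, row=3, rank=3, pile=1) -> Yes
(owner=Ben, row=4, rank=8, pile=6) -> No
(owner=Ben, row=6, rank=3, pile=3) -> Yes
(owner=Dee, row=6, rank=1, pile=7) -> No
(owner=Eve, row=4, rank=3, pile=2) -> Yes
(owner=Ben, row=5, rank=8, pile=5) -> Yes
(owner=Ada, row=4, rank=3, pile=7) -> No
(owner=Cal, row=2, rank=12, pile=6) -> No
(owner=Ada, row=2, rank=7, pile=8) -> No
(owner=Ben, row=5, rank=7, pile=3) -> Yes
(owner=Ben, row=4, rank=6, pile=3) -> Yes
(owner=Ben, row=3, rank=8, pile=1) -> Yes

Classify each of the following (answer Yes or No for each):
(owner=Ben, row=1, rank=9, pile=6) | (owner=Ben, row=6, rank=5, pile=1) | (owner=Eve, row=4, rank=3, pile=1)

Every 'Yes' example satisfies: pile ≤ 5. None of the 'No' examples do.
(owner=Ben, row=1, rank=9, pile=6) — pile = 6, hence No.
(owner=Ben, row=6, rank=5, pile=1) — pile = 1, hence Yes.
(owner=Eve, row=4, rank=3, pile=1) — pile = 1, hence Yes.

No, Yes, Yes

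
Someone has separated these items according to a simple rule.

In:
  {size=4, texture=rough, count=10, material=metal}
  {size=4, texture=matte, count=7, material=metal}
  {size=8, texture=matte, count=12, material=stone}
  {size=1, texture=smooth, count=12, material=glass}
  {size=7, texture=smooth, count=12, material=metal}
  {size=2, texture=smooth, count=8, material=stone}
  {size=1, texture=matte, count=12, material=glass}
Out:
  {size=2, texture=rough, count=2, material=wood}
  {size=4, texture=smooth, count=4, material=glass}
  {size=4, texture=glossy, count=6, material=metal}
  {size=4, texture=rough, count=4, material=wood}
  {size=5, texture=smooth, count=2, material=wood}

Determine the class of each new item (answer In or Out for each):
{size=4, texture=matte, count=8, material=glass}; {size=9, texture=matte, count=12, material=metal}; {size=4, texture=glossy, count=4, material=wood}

All 'In' examples share one property — count ≥ 7 — and every 'Out' example lacks it.
{size=4, texture=matte, count=8, material=glass} → count = 8 → In. {size=9, texture=matte, count=12, material=metal} → count = 12 → In. {size=4, texture=glossy, count=4, material=wood} → count = 4 → Out.

In, In, Out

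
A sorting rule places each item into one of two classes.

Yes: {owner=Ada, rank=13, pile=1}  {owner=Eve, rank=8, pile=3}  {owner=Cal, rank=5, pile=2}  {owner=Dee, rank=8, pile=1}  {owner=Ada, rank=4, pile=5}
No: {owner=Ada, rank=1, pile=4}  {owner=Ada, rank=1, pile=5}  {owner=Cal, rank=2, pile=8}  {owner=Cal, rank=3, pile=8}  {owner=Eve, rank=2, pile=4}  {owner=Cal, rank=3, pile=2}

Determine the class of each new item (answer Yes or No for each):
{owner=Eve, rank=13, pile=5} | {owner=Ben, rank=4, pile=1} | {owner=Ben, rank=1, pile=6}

Yes, Yes, No

The rule appears to be: rank ≥ 4.
{owner=Eve, rank=13, pile=5} — rank = 13, hence Yes. {owner=Ben, rank=4, pile=1} — rank = 4, hence Yes. {owner=Ben, rank=1, pile=6} — rank = 1, hence No.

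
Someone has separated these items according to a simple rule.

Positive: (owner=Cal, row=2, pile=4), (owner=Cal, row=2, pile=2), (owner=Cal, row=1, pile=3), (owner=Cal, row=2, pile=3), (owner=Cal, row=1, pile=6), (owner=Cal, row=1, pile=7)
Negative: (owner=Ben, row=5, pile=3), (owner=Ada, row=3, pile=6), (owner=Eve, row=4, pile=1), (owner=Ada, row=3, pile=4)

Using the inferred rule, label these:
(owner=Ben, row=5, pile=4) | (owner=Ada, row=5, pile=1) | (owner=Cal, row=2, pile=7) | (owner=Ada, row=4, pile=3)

Negative, Negative, Positive, Negative

The common property of the 'Positive' items is: owner is Cal. No 'Negative' item has it.
Negative: (owner=Ben, row=5, pile=4), since owner is Ben. Negative: (owner=Ada, row=5, pile=1), since owner is Ada. Positive: (owner=Cal, row=2, pile=7), since owner is Cal. Negative: (owner=Ada, row=4, pile=3), since owner is Ada.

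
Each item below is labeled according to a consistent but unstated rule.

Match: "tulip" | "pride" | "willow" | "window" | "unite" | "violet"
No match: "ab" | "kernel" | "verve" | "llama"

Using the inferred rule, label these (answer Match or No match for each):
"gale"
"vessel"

No match, No match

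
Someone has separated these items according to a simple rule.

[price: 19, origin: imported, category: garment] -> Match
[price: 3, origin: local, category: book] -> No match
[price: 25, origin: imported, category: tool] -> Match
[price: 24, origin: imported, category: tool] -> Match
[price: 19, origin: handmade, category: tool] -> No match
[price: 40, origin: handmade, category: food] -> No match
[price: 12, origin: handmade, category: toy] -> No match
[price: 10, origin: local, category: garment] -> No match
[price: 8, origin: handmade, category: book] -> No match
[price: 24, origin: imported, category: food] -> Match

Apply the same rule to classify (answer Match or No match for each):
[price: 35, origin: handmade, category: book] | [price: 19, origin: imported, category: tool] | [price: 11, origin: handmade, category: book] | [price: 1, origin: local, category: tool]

No match, Match, No match, No match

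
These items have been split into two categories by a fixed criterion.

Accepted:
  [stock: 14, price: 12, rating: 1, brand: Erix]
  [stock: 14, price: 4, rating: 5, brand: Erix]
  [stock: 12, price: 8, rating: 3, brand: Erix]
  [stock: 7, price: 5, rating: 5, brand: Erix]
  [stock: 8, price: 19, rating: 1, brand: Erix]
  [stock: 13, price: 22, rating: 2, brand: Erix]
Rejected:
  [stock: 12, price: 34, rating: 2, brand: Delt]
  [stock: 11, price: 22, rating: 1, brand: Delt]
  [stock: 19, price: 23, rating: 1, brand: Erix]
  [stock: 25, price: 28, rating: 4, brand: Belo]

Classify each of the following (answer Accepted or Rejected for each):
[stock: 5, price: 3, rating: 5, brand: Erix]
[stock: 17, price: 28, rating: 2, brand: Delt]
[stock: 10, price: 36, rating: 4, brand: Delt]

Every 'Accepted' example satisfies: brand is Erix AND price ≤ 22. None of the 'Rejected' examples do.
[stock: 5, price: 3, rating: 5, brand: Erix] — brand is Erix, price = 3, hence Accepted.
[stock: 17, price: 28, rating: 2, brand: Delt] — brand is Delt, price = 28, hence Rejected.
[stock: 10, price: 36, rating: 4, brand: Delt] — brand is Delt, price = 36, hence Rejected.

Accepted, Rejected, Rejected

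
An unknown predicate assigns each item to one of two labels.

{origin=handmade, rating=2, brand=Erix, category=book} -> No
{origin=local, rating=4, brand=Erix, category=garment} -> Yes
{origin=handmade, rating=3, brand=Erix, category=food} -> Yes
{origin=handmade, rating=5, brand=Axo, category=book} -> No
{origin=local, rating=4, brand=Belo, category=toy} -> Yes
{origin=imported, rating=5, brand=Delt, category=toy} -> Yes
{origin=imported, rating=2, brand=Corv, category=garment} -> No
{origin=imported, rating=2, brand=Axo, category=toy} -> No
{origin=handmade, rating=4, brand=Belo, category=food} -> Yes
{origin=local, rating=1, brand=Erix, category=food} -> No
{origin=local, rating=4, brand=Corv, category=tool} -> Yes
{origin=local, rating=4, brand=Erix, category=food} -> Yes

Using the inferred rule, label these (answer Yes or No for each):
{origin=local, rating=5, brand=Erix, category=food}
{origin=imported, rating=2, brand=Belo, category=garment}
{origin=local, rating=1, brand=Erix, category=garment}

The simplest hypothesis consistent with all the labels is: brand is not Axo AND rating ≥ 3.
{origin=local, rating=5, brand=Erix, category=food} → brand is Erix, rating = 5 → Yes. {origin=imported, rating=2, brand=Belo, category=garment} → brand is Belo, rating = 2 → No. {origin=local, rating=1, brand=Erix, category=garment} → brand is Erix, rating = 1 → No.

Yes, No, No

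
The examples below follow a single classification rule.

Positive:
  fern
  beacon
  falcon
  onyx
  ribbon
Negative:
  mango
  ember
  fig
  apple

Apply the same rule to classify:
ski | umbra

The distinguishing property — even length — holds for all the 'Positive' cases and none of the 'Negative' cases.

Negative, Negative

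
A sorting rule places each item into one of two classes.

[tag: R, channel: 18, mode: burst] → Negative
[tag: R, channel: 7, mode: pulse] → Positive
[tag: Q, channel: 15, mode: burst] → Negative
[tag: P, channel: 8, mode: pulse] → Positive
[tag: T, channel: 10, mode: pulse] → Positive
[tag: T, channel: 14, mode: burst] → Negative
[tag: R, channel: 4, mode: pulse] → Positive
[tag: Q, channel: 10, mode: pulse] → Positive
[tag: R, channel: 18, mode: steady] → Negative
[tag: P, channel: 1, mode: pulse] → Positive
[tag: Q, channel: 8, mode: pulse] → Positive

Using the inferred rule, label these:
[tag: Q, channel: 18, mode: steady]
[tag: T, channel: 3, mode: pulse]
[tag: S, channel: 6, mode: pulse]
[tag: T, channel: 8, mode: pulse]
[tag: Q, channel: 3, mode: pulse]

Negative, Positive, Positive, Positive, Positive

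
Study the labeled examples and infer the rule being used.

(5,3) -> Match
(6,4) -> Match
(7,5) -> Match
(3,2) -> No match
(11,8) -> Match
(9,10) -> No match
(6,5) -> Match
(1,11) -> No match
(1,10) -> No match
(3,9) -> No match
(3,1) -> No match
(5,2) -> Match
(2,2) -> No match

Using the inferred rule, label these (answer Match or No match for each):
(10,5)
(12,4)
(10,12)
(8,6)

The pattern is that an item is 'Match' exactly when: first > second AND sum ≥ 7.

Match, Match, No match, Match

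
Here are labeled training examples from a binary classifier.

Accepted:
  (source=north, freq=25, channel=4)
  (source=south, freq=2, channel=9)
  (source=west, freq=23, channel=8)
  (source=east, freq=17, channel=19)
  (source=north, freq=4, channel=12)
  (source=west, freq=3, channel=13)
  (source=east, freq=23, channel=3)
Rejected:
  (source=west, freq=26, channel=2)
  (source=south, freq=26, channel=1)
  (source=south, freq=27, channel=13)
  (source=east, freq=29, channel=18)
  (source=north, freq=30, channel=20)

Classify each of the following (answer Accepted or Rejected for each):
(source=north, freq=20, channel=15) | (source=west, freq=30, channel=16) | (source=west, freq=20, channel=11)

Accepted, Rejected, Accepted

Every 'Accepted' example satisfies: freq ≤ 25. None of the 'Rejected' examples do.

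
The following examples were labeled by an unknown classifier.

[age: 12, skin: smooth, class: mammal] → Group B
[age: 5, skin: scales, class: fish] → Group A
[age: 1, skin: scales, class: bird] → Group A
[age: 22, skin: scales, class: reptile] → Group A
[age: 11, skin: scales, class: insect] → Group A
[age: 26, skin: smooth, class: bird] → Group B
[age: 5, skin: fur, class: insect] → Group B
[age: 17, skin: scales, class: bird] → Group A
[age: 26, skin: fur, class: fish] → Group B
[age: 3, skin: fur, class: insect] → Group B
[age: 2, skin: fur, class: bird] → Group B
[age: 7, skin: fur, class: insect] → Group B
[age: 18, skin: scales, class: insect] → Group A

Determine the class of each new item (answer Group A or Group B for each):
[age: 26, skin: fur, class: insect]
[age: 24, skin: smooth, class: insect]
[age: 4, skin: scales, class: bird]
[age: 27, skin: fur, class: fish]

Group B, Group B, Group A, Group B

Every 'Group A' example satisfies: skin is scales. None of the 'Group B' examples do.
[age: 26, skin: fur, class: insect]: skin is fur, does not satisfy this → Group B.
[age: 24, skin: smooth, class: insect]: skin is smooth, does not satisfy this → Group B.
[age: 4, skin: scales, class: bird]: skin is scales, checks out → Group A.
[age: 27, skin: fur, class: fish]: skin is fur, does not satisfy this → Group B.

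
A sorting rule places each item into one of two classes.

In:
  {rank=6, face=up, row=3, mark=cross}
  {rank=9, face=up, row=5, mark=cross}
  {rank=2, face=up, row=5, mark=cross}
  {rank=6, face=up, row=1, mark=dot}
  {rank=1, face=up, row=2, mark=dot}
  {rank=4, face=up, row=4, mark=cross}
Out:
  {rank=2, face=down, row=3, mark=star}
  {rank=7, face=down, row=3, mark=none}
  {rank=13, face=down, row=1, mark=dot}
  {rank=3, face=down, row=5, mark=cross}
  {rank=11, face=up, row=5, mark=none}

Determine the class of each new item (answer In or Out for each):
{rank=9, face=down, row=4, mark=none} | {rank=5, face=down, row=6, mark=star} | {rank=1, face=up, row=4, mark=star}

Out, Out, In

All 'In' examples share one property — face is up AND rank ≤ 9 — and every 'Out' example lacks it.
{rank=9, face=down, row=4, mark=none} — face is down, rank = 9, hence Out.
{rank=5, face=down, row=6, mark=star} — face is down, rank = 5, hence Out.
{rank=1, face=up, row=4, mark=star} — face is up, rank = 1, hence In.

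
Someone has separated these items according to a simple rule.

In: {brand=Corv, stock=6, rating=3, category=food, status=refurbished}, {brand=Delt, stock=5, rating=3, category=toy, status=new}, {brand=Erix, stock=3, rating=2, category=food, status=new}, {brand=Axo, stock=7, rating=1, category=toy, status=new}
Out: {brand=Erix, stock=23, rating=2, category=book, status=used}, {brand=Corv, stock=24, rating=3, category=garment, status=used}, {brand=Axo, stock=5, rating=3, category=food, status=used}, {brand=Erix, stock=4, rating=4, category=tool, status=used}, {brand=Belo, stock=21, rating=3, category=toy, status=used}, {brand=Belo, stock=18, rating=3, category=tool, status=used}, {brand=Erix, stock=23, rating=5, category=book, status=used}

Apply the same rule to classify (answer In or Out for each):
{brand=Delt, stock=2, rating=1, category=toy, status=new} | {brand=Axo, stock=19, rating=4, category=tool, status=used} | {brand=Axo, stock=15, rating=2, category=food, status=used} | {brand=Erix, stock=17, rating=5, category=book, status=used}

In, Out, Out, Out

The pattern is that an item is 'In' exactly when: status is not used.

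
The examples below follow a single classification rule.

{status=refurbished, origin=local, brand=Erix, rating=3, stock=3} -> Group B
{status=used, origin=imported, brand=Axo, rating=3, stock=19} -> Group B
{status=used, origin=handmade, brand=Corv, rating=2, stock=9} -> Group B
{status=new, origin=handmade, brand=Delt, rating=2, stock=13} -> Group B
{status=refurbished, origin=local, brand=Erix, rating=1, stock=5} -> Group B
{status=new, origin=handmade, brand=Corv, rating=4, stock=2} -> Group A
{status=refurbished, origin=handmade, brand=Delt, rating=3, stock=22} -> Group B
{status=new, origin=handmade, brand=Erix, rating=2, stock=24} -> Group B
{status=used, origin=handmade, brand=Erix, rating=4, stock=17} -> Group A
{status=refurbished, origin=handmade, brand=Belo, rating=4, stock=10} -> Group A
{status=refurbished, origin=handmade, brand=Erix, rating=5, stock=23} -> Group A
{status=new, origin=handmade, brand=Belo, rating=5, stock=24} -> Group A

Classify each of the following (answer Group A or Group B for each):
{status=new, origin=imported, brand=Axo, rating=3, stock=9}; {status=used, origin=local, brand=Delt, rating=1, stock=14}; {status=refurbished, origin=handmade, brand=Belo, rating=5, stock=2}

Group B, Group B, Group A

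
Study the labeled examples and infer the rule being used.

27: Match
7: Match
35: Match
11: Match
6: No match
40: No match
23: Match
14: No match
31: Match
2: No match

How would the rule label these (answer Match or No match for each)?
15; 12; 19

Match, No match, Match

'Match' ⟺ odd.
Match: 15, since 15 is odd. No match: 12, since 12 is even. Match: 19, since 19 is odd.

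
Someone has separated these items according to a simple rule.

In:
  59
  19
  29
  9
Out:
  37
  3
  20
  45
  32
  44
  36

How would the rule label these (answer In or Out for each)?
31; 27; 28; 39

Out, Out, Out, In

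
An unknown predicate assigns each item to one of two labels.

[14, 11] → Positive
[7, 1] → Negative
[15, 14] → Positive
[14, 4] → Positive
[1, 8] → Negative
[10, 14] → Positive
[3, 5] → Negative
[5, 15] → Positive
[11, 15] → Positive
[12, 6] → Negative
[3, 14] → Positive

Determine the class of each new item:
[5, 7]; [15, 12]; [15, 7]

The common property of the 'Positive' items is: max ≥ 14. No 'Negative' item has it.
[5, 7]: Negative (max 7).
[15, 12]: Positive (max 15).
[15, 7]: Positive (max 15).

Negative, Positive, Positive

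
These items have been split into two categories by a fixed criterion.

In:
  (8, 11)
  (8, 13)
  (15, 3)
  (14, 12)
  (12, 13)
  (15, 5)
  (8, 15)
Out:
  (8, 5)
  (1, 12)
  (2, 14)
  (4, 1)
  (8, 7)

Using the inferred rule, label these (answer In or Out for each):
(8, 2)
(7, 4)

Out, Out

The distinguishing property — sum ≥ 18 — holds for all the 'In' cases and none of the 'Out' cases.
(8, 2) — 8+2 = 10, hence Out. (7, 4) — 7+4 = 11, hence Out.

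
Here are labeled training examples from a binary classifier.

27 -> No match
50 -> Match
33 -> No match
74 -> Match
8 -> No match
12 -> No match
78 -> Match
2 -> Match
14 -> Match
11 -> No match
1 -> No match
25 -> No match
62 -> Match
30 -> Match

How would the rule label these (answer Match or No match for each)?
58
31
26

Every 'Match' example satisfies: ≡ 2 (mod 4). None of the 'No match' examples do.
58: Match (58 mod 4 = 2).
31: No match (31 mod 4 = 3).
26: Match (26 mod 4 = 2).

Match, No match, Match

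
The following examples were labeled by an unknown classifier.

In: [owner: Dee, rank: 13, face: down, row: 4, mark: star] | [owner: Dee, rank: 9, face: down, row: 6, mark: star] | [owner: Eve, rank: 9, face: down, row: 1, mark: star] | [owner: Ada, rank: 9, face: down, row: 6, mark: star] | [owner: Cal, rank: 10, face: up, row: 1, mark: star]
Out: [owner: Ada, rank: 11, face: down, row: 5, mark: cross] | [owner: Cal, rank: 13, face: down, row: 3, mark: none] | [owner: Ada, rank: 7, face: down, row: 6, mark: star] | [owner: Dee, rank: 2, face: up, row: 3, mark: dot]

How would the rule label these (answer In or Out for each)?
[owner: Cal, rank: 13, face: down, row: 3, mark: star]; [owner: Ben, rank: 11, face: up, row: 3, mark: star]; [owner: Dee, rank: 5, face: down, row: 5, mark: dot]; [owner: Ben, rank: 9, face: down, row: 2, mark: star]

The rule appears to be: mark is star AND rank ≥ 9.

In, In, Out, In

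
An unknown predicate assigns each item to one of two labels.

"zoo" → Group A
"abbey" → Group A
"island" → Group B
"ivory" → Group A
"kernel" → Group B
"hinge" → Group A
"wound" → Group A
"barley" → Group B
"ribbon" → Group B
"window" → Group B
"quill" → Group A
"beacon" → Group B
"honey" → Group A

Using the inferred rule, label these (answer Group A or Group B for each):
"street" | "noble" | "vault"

Group B, Group A, Group A

The rule appears to be: odd length.
"street": length 6 — fails the rule, so Group B. "noble": length 5 — qualifies, so Group A. "vault": length 5 — qualifies, so Group A.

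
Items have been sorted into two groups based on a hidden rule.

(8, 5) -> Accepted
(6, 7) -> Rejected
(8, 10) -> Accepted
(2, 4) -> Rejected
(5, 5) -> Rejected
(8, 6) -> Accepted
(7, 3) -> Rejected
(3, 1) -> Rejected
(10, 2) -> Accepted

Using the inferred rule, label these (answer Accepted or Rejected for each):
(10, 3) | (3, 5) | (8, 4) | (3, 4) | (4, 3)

Accepted, Rejected, Accepted, Rejected, Rejected

Every 'Accepted' example satisfies: first ≥ 8. None of the 'Rejected' examples do.
(10, 3): Accepted (first 10).
(3, 5): Rejected (first 3).
(8, 4): Accepted (first 8).
(3, 4): Rejected (first 3).
(4, 3): Rejected (first 4).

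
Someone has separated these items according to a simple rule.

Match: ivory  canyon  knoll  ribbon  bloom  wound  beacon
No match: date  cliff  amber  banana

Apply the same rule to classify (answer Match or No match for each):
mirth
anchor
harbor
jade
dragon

No match, Match, Match, No match, Match

Rule: contains 'o'. This holds for each 'Match' example and fails for each 'No match' one.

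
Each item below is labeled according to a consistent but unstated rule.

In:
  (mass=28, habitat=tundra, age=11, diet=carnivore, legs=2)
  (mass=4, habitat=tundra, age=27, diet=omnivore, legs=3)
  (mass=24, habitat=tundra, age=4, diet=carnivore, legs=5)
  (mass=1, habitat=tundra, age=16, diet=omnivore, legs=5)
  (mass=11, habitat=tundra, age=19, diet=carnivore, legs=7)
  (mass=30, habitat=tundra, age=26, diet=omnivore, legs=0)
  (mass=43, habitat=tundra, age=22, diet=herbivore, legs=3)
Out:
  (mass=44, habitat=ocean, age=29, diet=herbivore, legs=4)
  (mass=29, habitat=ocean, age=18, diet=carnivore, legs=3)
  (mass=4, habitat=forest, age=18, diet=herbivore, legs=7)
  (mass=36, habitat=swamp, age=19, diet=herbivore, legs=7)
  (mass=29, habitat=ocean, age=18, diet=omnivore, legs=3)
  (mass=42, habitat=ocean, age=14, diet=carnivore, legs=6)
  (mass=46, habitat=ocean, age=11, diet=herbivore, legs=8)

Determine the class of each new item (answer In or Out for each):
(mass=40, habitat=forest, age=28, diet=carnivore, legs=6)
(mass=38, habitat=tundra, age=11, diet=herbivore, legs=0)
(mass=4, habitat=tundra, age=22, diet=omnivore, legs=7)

Out, In, In

The common property of the 'In' items is: habitat is tundra. No 'Out' item has it.
(mass=40, habitat=forest, age=28, diet=carnivore, legs=6) — habitat is forest, hence Out.
(mass=38, habitat=tundra, age=11, diet=herbivore, legs=0) — habitat is tundra, hence In.
(mass=4, habitat=tundra, age=22, diet=omnivore, legs=7) — habitat is tundra, hence In.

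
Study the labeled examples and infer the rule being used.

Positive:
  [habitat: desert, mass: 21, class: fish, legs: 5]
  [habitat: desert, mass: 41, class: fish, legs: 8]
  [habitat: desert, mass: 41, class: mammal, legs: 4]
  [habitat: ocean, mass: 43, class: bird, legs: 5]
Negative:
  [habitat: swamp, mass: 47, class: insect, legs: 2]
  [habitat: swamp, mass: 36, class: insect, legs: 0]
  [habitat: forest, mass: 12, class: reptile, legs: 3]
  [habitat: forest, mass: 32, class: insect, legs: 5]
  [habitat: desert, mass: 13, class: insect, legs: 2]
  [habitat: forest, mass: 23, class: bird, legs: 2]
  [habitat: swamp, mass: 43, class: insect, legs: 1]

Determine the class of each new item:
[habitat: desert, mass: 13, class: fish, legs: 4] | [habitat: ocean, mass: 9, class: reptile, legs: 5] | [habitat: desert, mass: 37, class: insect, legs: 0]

Rule: mass ≠ 32 AND legs ≥ 4. This holds for each 'Positive' example and fails for each 'Negative' one.
[habitat: desert, mass: 13, class: fish, legs: 4] — mass = 13, legs = 4, hence Positive. [habitat: ocean, mass: 9, class: reptile, legs: 5] — mass = 9, legs = 5, hence Positive. [habitat: desert, mass: 37, class: insect, legs: 0] — mass = 37, legs = 0, hence Negative.

Positive, Positive, Negative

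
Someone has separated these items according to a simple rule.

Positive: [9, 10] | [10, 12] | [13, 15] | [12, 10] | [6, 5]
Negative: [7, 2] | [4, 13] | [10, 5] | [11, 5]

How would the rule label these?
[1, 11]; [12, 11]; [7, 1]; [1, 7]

'Positive' ⟺ |first − second| ≤ 2.
[1, 11]: |1−11| = 10, fails this test → Negative. [12, 11]: |12−11| = 1, fits → Positive. [7, 1]: |7−1| = 6, fails this test → Negative. [1, 7]: |1−7| = 6, fails this test → Negative.

Negative, Positive, Negative, Negative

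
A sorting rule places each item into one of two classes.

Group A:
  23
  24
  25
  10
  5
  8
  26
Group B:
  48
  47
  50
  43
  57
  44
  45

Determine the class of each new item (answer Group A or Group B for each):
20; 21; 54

Group A, Group A, Group B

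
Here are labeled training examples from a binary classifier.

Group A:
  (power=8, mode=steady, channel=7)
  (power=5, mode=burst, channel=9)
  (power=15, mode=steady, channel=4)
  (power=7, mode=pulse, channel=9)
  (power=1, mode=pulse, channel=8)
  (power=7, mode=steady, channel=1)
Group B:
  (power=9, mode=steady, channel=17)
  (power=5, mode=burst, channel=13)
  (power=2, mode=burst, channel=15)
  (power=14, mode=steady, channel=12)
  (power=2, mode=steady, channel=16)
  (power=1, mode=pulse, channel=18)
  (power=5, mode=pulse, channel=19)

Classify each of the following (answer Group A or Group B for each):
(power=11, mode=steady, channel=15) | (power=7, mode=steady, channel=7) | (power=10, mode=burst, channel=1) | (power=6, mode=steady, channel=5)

The common property of the 'Group A' items is: channel ≤ 9. No 'Group B' item has it.
(power=11, mode=steady, channel=15): Group B (channel = 15).
(power=7, mode=steady, channel=7): Group A (channel = 7).
(power=10, mode=burst, channel=1): Group A (channel = 1).
(power=6, mode=steady, channel=5): Group A (channel = 5).

Group B, Group A, Group A, Group A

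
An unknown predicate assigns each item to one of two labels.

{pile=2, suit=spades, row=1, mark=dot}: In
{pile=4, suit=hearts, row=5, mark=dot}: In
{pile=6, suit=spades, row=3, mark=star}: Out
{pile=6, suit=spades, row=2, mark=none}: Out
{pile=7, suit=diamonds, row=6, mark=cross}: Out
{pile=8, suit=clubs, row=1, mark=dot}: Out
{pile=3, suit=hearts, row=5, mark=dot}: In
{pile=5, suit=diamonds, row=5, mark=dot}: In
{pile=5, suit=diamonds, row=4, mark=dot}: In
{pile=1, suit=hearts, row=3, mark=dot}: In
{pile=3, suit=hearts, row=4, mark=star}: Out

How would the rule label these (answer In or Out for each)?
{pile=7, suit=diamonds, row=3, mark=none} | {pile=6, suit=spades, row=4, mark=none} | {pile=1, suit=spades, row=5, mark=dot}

Out, Out, In

The common property of the 'In' items is: mark is dot AND pile ≤ 5. No 'Out' item has it.
{pile=7, suit=diamonds, row=3, mark=none}: mark is none, pile = 7, doesn't match → Out.
{pile=6, suit=spades, row=4, mark=none}: mark is none, pile = 6, doesn't match → Out.
{pile=1, suit=spades, row=5, mark=dot}: mark is dot, pile = 1, meets the rule → In.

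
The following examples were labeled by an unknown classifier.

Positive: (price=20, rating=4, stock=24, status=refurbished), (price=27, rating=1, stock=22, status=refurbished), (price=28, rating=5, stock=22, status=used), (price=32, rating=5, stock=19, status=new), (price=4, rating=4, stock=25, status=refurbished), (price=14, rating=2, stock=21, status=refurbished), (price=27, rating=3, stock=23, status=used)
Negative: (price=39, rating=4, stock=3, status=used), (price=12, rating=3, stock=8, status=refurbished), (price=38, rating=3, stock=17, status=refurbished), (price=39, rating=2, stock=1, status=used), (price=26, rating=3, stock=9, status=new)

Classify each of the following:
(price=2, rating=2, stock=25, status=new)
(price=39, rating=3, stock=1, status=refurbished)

Positive, Negative

The common property of the 'Positive' items is: stock ≥ 19. No 'Negative' item has it.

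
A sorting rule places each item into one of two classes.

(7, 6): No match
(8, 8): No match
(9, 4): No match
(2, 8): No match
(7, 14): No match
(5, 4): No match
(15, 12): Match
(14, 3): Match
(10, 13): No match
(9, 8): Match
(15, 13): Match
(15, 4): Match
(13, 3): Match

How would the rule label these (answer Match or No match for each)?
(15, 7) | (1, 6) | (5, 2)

Match, No match, No match

Every 'Match' example satisfies: first > second AND sum ≥ 16. None of the 'No match' examples do.
(15, 7) — 15 > 7, 15+7 = 22, hence Match.
(1, 6) — 1 < 6, 1+6 = 7, hence No match.
(5, 2) — 5 > 2, 5+2 = 7, hence No match.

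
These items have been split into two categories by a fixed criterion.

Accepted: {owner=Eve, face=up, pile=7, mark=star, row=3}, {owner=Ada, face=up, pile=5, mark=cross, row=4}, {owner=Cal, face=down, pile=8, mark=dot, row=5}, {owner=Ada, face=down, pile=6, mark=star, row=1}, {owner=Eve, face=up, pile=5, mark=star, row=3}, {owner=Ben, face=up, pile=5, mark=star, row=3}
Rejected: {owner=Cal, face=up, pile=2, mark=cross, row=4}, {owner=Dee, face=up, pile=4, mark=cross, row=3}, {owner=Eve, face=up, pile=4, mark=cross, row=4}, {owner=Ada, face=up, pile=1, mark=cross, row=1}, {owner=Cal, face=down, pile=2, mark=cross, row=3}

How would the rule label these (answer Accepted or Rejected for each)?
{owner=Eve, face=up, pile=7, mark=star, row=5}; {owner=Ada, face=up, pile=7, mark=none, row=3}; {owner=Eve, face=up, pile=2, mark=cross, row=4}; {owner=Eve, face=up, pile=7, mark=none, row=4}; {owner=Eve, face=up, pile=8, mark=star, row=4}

Rule: pile ≥ 5. This holds for each 'Accepted' example and fails for each 'Rejected' one.
{owner=Eve, face=up, pile=7, mark=star, row=5}: pile = 7 — checks out, so Accepted. {owner=Ada, face=up, pile=7, mark=none, row=3}: pile = 7 — checks out, so Accepted. {owner=Eve, face=up, pile=2, mark=cross, row=4}: pile = 2 — doesn't match, so Rejected. {owner=Eve, face=up, pile=7, mark=none, row=4}: pile = 7 — checks out, so Accepted. {owner=Eve, face=up, pile=8, mark=star, row=4}: pile = 8 — checks out, so Accepted.

Accepted, Accepted, Rejected, Accepted, Accepted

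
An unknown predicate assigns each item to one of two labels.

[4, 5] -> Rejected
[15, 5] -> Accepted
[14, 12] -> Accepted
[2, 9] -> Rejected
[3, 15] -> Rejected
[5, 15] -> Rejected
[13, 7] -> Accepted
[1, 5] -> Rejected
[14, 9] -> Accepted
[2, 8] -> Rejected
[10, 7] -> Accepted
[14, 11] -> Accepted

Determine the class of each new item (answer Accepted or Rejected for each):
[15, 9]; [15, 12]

Accepted, Accepted

The rule appears to be: first > second.
[15, 9]: 15 > 9, meets the rule → Accepted.
[15, 12]: 15 > 12, meets the rule → Accepted.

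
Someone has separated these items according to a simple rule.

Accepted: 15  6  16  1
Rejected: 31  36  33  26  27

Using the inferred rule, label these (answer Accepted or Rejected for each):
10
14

The rule appears to be: at most 16.
Accepted: 10, since 10 ≤ 16.
Accepted: 14, since 14 ≤ 16.

Accepted, Accepted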